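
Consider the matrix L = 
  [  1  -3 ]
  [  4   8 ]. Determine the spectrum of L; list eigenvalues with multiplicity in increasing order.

4, 5

Characteristic polynomial: p(t) = t^2 - 9t + 20 = (t - 5)(t - 4).
Roots (with multiplicity): 4, 5.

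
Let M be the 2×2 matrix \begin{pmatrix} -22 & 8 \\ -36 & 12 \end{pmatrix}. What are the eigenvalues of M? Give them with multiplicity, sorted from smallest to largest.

Characteristic polynomial: p(μ) = μ^2 + 10μ + 24 = (μ + 4)(μ + 6).
Roots (with multiplicity): -6, -4.

-6, -4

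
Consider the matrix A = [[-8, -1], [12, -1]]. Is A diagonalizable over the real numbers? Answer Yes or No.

Characteristic polynomial: p(r) = r^2 + 9r + 20 = (r + 4)(r + 5).
All 2 eigenvalues are distinct, so A is diagonalizable.

Yes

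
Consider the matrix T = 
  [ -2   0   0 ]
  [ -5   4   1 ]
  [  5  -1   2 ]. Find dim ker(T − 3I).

T − 3I = [[-5, 0, 0], [-5, 1, 1], [5, -1, -1]].
This matrix has rank 2, so its null space has dimension 3 − 2 = 1.

1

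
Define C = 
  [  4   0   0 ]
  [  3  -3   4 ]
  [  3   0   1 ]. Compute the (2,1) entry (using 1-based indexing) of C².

Characteristic polynomial: t^3 - 2t^2 - 11t + 12 = (t - 4)(t - 1)(t + 3), so the eigenvalues are -3, 1, 4.
t=4: eigenvector (1, 1, 1).
t=1: eigenvector (0, 1, 1).
t=-3: eigenvector (0, -1, 0).
P = [[1, 0, 0], [1, 1, -1], [1, 1, 0]], D = diag(4, 1, -3), P⁻¹ = [[1, 0, 0], [-1, 0, 1], [0, -1, 1]].
C² = P·diag(16, 1, 9)·P⁻¹ = [[16, 0, 0], [15, 9, -8], [15, 0, 1]].
The requested entry is 15.

15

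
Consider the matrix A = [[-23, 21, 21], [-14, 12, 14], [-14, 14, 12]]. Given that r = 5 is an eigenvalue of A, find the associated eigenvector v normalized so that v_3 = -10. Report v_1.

A − 5I = [[-28, 21, 21], [-14, 7, 14], [-14, 14, 7]].
Solving (A − 5I)v = 0 gives the eigenspace spanned by (-15, -10, -10).
With v_3 = -10, v = (-15, -10, -10), so v_1 = -15.

-15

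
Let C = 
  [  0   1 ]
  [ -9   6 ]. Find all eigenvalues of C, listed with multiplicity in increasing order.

Characteristic polynomial: p(μ) = μ^2 - 6μ + 9 = (μ - 3)^2.
Roots (with multiplicity): 3, 3.

3, 3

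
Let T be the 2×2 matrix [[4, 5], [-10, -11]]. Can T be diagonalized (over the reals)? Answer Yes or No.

Characteristic polynomial: p(μ) = μ^2 + 7μ + 6 = (μ + 1)(μ + 6).
All 2 eigenvalues are distinct, so T is diagonalizable.

Yes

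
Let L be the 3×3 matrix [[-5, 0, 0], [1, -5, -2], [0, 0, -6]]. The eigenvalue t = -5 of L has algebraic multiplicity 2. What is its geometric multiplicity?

L + 5I = [[0, 0, 0], [1, 0, -2], [0, 0, -1]].
This matrix has rank 2, so its null space has dimension 3 − 2 = 1.

1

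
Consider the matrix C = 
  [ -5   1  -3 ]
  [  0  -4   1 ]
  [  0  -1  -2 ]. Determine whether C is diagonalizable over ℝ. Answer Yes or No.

No

Characteristic polynomial: p(s) = s^3 + 11s^2 + 39s + 45 = (s + 3)^2(s + 5).
s = -3 has algebraic multiplicity 2; rank(C + 3I) = 2, so geometric multiplicity = 1.
Geometric multiplicity < algebraic multiplicity, so C is not diagonalizable.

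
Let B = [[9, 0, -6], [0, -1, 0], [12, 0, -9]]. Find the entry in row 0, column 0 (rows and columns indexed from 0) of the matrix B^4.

81

Characteristic polynomial: s^3 + s^2 - 9s - 9 = (s - 3)(s + 1)(s + 3), so the eigenvalues are -3, -1, 3.
s=-3: eigenvector (-1, 0, -2).
s=-1: eigenvector (0, 1, 0).
s=3: eigenvector (1, 0, 1).
P = [[-1, 0, 1], [0, 1, 0], [-2, 0, 1]], D = diag(-3, -1, 3), P⁻¹ = [[1, 0, -1], [0, 1, 0], [2, 0, -1]].
B⁴ = P·diag(81, 1, 81)·P⁻¹ = [[81, 0, 0], [0, 1, 0], [0, 0, 81]].
The requested entry is 81.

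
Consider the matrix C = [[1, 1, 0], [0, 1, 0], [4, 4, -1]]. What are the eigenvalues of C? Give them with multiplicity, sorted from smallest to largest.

-1, 1, 1

Characteristic polynomial: p(s) = s^3 - s^2 - s + 1 = (s - 1)^2(s + 1).
Roots (with multiplicity): -1, 1, 1.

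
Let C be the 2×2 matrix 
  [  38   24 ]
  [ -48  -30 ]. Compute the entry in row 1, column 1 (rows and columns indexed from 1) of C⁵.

Characteristic polynomial: t^2 - 8t + 12 = (t - 6)(t - 2), so the eigenvalues are 2, 6.
t=2: eigenvector (-2, 3).
t=6: eigenvector (3, -4).
P = [[-2, 3], [3, -4]], D = diag(2, 6), P⁻¹ = [[4, 3], [3, 2]].
C⁵ = P·diag(32, 7776)·P⁻¹ = [[69728, 46464], [-92928, -61920]].
The requested entry is 69728.

69728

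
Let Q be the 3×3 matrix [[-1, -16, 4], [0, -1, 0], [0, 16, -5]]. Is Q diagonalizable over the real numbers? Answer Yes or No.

Yes

Characteristic polynomial: p(r) = r^3 + 7r^2 + 11r + 5 = (r + 1)^2(r + 5).
r = -1 has algebraic multiplicity 2; rank(Q + 1I) = 1, so geometric multiplicity = 2.
Every eigenvalue has geometric = algebraic multiplicity, so Q is diagonalizable.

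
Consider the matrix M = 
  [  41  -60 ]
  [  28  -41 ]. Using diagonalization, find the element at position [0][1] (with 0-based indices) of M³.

-60

Characteristic polynomial: s^2 - 1 = (s - 1)(s + 1), so the eigenvalues are -1, 1.
s=-1: eigenvector (10, 7).
s=1: eigenvector (3, 2).
P = [[10, 3], [7, 2]], D = diag(-1, 1), P⁻¹ = [[-2, 3], [7, -10]].
M³ = P·diag(-1, 1)·P⁻¹ = [[41, -60], [28, -41]].
The requested entry is -60.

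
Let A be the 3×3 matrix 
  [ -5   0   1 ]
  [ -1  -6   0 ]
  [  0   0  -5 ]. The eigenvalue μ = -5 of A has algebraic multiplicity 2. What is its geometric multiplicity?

1

A + 5I = [[0, 0, 1], [-1, -1, 0], [0, 0, 0]].
This matrix has rank 2, so its null space has dimension 3 − 2 = 1.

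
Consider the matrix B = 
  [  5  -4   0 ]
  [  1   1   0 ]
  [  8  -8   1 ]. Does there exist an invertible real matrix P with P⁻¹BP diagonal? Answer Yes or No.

Characteristic polynomial: p(r) = r^3 - 7r^2 + 15r - 9 = (r - 3)^2(r - 1).
r = 3 has algebraic multiplicity 2; rank(B − 3I) = 2, so geometric multiplicity = 1.
Geometric multiplicity < algebraic multiplicity, so B is not diagonalizable.

No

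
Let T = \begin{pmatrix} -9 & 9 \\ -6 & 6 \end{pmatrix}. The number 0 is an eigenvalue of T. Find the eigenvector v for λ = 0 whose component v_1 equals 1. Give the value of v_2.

T = [[-9, 9], [-6, 6]].
Solving (T)v = 0 gives the eigenspace spanned by (1, 1).
With v_1 = 1, v = (1, 1), so v_2 = 1.

1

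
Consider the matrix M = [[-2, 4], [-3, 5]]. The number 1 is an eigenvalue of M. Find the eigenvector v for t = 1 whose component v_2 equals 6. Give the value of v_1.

M − 1I = [[-3, 4], [-3, 4]].
Solving (M − 1I)v = 0 gives the eigenspace spanned by (8, 6).
With v_2 = 6, v = (8, 6), so v_1 = 8.

8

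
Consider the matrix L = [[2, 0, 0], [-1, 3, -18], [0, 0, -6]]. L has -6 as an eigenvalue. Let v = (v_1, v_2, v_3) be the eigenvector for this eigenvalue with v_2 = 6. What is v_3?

3

L + 6I = [[8, 0, 0], [-1, 9, -18], [0, 0, 0]].
Solving (L + 6I)v = 0 gives the eigenspace spanned by (0, 6, 3).
With v_2 = 6, v = (0, 6, 3), so v_3 = 3.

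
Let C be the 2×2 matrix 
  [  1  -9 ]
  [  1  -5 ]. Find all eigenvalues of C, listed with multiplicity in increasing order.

-2, -2

Characteristic polynomial: p(s) = s^2 + 4s + 4 = (s + 2)^2.
Roots (with multiplicity): -2, -2.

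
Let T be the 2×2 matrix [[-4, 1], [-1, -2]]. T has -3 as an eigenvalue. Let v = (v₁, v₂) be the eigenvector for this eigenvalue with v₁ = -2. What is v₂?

T + 3I = [[-1, 1], [-1, 1]].
Solving (T + 3I)v = 0 gives the eigenspace spanned by (-2, -2).
With v₁ = -2, v = (-2, -2), so v₂ = -2.

-2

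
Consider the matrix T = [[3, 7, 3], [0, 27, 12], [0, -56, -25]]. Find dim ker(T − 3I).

T − 3I = [[0, 7, 3], [0, 24, 12], [0, -56, -28]].
This matrix has rank 2, so its null space has dimension 3 − 2 = 1.

1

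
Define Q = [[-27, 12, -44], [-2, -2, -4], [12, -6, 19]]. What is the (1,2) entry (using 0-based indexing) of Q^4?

260

Characteristic polynomial: μ^3 + 10μ^2 + 31μ + 30 = (μ + 2)(μ + 3)(μ + 5), so the eigenvalues are -5, -3, -2.
μ=-3: eigenvector (1, 2, 0).
μ=-5: eigenvector (-2, 0, 1).
μ=-2: eigenvector (4, 1, -2).
P = [[1, -2, 4], [2, 0, 1], [0, 1, -2]], D = diag(-3, -5, -2), P⁻¹ = [[1, 0, 2], [-4, 2, -7], [-2, 1, -4]].
Q⁴ = P·diag(81, 625, 16)·P⁻¹ = [[4953, -2436, 8656], [130, 16, 260], [-2436, 1218, -4247]].
The requested entry is 260.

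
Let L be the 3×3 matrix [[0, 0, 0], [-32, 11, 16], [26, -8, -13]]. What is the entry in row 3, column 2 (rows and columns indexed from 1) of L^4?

544

Characteristic polynomial: s^3 + 2s^2 - 15s = s(s - 3)(s + 5), so the eigenvalues are -5, 0, 3.
s=3: eigenvector (0, 2, -1).
s=-5: eigenvector (0, 1, -1).
s=0: eigenvector (1, 0, 2).
P = [[0, 0, 1], [2, 1, 0], [-1, -1, 2]], D = diag(3, -5, 0), P⁻¹ = [[-2, 1, 1], [4, -1, -2], [1, 0, 0]].
L⁴ = P·diag(81, 625, 0)·P⁻¹ = [[0, 0, 0], [2176, -463, -1088], [-2338, 544, 1169]].
The requested entry is 544.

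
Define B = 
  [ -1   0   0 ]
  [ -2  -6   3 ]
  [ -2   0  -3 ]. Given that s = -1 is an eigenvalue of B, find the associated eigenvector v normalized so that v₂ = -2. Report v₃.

-2

B + 1I = [[0, 0, 0], [-2, -5, 3], [-2, 0, -2]].
Solving (B + 1I)v = 0 gives the eigenspace spanned by (2, -2, -2).
With v₂ = -2, v = (2, -2, -2), so v₃ = -2.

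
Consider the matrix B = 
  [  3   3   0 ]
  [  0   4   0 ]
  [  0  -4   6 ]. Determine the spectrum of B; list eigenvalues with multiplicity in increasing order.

Characteristic polynomial: p(r) = r^3 - 13r^2 + 54r - 72 = (r - 6)(r - 4)(r - 3).
Roots (with multiplicity): 3, 4, 6.

3, 4, 6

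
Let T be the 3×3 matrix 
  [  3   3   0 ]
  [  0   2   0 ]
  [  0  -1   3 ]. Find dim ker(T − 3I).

T − 3I = [[0, 3, 0], [0, -1, 0], [0, -1, 0]].
This matrix has rank 1, so its null space has dimension 3 − 1 = 2.

2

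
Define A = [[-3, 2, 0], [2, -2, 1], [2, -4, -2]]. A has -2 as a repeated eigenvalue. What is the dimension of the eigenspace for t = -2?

A + 2I = [[-1, 2, 0], [2, 0, 1], [2, -4, 0]].
This matrix has rank 2, so its null space has dimension 3 − 2 = 1.

1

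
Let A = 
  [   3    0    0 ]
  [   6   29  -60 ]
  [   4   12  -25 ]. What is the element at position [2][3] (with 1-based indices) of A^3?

Characteristic polynomial: λ^3 - 7λ^2 + 7λ + 15 = (λ - 5)(λ - 3)(λ + 1), so the eigenvalues are -1, 3, 5.
λ=3: eigenvector (1, 9, 4).
λ=5: eigenvector (0, 5, 2).
λ=-1: eigenvector (0, 2, 1).
P = [[1, 0, 0], [9, 5, 2], [4, 2, 1]], D = diag(3, 5, -1), P⁻¹ = [[1, 0, 0], [-1, 1, -2], [-2, -2, 5]].
A³ = P·diag(27, 125, -1)·P⁻¹ = [[27, 0, 0], [-378, 629, -1260], [-140, 252, -505]].
The requested entry is -1260.

-1260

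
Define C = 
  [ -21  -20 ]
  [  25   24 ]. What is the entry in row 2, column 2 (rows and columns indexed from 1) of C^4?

1276

Characteristic polynomial: μ^2 - 3μ - 4 = (μ - 4)(μ + 1), so the eigenvalues are -1, 4.
μ=4: eigenvector (-4, 5).
μ=-1: eigenvector (1, -1).
P = [[-4, 1], [5, -1]], D = diag(4, -1), P⁻¹ = [[1, 1], [5, 4]].
C⁴ = P·diag(256, 1)·P⁻¹ = [[-1019, -1020], [1275, 1276]].
The requested entry is 1276.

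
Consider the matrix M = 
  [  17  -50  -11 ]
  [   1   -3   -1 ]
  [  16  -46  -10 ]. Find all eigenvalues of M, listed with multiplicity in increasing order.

-1, -1, 6

Characteristic polynomial: p(μ) = μ^3 - 4μ^2 - 11μ - 6 = (μ - 6)(μ + 1)^2.
Roots (with multiplicity): -1, -1, 6.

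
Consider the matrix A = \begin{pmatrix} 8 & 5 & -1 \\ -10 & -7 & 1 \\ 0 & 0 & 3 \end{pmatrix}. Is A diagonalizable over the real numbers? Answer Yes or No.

No

Characteristic polynomial: p(μ) = μ^3 - 4μ^2 - 3μ + 18 = (μ - 3)^2(μ + 2).
μ = 3 has algebraic multiplicity 2; rank(A − 3I) = 2, so geometric multiplicity = 1.
Geometric multiplicity < algebraic multiplicity, so A is not diagonalizable.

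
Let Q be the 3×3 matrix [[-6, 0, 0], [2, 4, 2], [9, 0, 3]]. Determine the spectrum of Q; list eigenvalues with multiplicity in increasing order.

-6, 3, 4

Characteristic polynomial: p(λ) = λ^3 - λ^2 - 30λ + 72 = (λ - 4)(λ - 3)(λ + 6).
Roots (with multiplicity): -6, 3, 4.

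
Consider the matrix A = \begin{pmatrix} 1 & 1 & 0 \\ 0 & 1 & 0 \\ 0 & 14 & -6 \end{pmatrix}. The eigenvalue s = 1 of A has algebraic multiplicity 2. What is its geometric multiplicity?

1

A − 1I = [[0, 1, 0], [0, 0, 0], [0, 14, -7]].
This matrix has rank 2, so its null space has dimension 3 − 2 = 1.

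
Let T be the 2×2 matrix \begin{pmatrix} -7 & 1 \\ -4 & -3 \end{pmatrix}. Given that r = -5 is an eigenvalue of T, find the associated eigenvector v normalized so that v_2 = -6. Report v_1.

T + 5I = [[-2, 1], [-4, 2]].
Solving (T + 5I)v = 0 gives the eigenspace spanned by (-3, -6).
With v_2 = -6, v = (-3, -6), so v_1 = -3.

-3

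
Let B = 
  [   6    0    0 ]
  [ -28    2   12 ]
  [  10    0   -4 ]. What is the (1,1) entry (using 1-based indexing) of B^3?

Characteristic polynomial: λ^3 - 4λ^2 - 20λ + 48 = (λ - 6)(λ - 2)(λ + 4), so the eigenvalues are -4, 2, 6.
λ=-4: eigenvector (0, -2, 1).
λ=2: eigenvector (0, 1, 0).
λ=6: eigenvector (1, -4, 1).
P = [[0, 0, 1], [-2, 1, -4], [1, 0, 1]], D = diag(-4, 2, 6), P⁻¹ = [[-1, 0, 1], [2, 1, 2], [1, 0, 0]].
B³ = P·diag(-64, 8, 216)·P⁻¹ = [[216, 0, 0], [-976, 8, 144], [280, 0, -64]].
The requested entry is 216.

216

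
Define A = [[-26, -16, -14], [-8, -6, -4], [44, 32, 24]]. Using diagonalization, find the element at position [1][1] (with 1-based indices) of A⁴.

8816

Characteristic polynomial: t^3 + 8t^2 + 4t - 48 = (t - 2)(t + 4)(t + 6), so the eigenvalues are -6, -4, 2.
t=2: eigenvector (-1, 0, 2).
t=-6: eigenvector (2, 1, -4).
t=-4: eigenvector (3, 2, -7).
P = [[-1, 2, 3], [0, 1, 2], [2, -4, -7]], D = diag(2, -6, -4), P⁻¹ = [[1, 2, 1], [4, 1, 2], [-2, 0, -1]].
A⁴ = P·diag(16, 1296, 256)·P⁻¹ = [[8816, 2560, 4400], [4160, 1296, 2080], [-17120, -5120, -8544]].
The requested entry is 8816.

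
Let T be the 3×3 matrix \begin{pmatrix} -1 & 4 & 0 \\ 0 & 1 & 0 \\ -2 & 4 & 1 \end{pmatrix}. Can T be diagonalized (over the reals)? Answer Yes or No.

Yes

Characteristic polynomial: p(s) = s^3 - s^2 - s + 1 = (s - 1)^2(s + 1).
s = 1 has algebraic multiplicity 2; rank(T − 1I) = 1, so geometric multiplicity = 2.
Every eigenvalue has geometric = algebraic multiplicity, so T is diagonalizable.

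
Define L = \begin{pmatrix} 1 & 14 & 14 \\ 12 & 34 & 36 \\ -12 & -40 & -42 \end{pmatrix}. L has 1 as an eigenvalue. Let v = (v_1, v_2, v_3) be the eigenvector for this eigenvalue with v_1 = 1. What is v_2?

4

L − 1I = [[0, 14, 14], [12, 33, 36], [-12, -40, -43]].
Solving (L − 1I)v = 0 gives the eigenspace spanned by (1, 4, -4).
With v_1 = 1, v = (1, 4, -4), so v_2 = 4.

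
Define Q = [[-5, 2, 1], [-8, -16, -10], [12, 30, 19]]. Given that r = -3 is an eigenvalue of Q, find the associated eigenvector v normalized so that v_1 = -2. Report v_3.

12

Q + 3I = [[-2, 2, 1], [-8, -13, -10], [12, 30, 22]].
Solving (Q + 3I)v = 0 gives the eigenspace spanned by (-2, -8, 12).
With v_1 = -2, v = (-2, -8, 12), so v_3 = 12.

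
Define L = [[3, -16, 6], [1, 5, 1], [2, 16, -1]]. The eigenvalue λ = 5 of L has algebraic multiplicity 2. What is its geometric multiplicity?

L − 5I = [[-2, -16, 6], [1, 0, 1], [2, 16, -6]].
This matrix has rank 2, so its null space has dimension 3 − 2 = 1.

1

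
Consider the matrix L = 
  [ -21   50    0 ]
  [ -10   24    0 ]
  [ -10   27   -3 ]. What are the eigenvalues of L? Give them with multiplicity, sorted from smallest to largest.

-3, -1, 4

Characteristic polynomial: p(r) = r^3 - 13r - 12 = (r - 4)(r + 1)(r + 3).
Roots (with multiplicity): -3, -1, 4.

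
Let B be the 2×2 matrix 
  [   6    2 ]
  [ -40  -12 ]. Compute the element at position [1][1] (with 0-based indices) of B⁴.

1216

Characteristic polynomial: s^2 + 6s + 8 = (s + 2)(s + 4), so the eigenvalues are -4, -2.
s=-2: eigenvector (1, -4).
s=-4: eigenvector (1, -5).
P = [[1, 1], [-4, -5]], D = diag(-2, -4), P⁻¹ = [[5, 1], [-4, -1]].
B⁴ = P·diag(16, 256)·P⁻¹ = [[-944, -240], [4800, 1216]].
The requested entry is 1216.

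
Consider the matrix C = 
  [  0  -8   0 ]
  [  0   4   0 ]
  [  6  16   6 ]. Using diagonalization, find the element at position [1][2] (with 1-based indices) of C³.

-128

Characteristic polynomial: μ^3 - 10μ^2 + 24μ = μ(μ - 6)(μ - 4), so the eigenvalues are 0, 4, 6.
μ=0: eigenvector (1, 0, -1).
μ=4: eigenvector (-2, 1, -2).
μ=6: eigenvector (0, 0, 1).
P = [[1, -2, 0], [0, 1, 0], [-1, -2, 1]], D = diag(0, 4, 6), P⁻¹ = [[1, 2, 0], [0, 1, 0], [1, 4, 1]].
C³ = P·diag(0, 64, 216)·P⁻¹ = [[0, -128, 0], [0, 64, 0], [216, 736, 216]].
The requested entry is -128.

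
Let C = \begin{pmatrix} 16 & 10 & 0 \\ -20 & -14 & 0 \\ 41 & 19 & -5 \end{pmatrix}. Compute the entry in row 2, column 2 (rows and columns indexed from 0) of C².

25

Characteristic polynomial: λ^3 + 3λ^2 - 34λ - 120 = (λ - 6)(λ + 4)(λ + 5), so the eigenvalues are -5, -4, 6.
λ=-4: eigenvector (-1, 2, -3).
λ=6: eigenvector (-1, 1, -2).
λ=-5: eigenvector (0, 0, 1).
P = [[-1, -1, 0], [2, 1, 0], [-3, -2, 1]], D = diag(-4, 6, -5), P⁻¹ = [[1, 1, 0], [-2, -1, 0], [-1, 1, 1]].
C² = P·diag(16, 36, 25)·P⁻¹ = [[56, 20, 0], [-40, -4, 0], [71, 49, 25]].
The requested entry is 25.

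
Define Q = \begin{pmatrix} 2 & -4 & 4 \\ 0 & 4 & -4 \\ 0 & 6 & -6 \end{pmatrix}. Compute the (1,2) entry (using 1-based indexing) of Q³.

-16

Characteristic polynomial: s^3 - 4s = s(s - 2)(s + 2), so the eigenvalues are -2, 0, 2.
s=2: eigenvector (1, 0, 0).
s=-2: eigenvector (-1, 2, 3).
s=0: eigenvector (0, -1, -1).
P = [[1, -1, 0], [0, 2, -1], [0, 3, -1]], D = diag(2, -2, 0), P⁻¹ = [[1, -1, 1], [0, -1, 1], [0, -3, 2]].
Q³ = P·diag(8, -8, 0)·P⁻¹ = [[8, -16, 16], [0, 16, -16], [0, 24, -24]].
The requested entry is -16.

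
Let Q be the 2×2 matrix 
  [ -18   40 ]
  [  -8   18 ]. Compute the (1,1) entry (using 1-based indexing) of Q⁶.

64

Characteristic polynomial: r^2 - 4 = (r - 2)(r + 2), so the eigenvalues are -2, 2.
r=2: eigenvector (2, 1).
r=-2: eigenvector (5, 2).
P = [[2, 5], [1, 2]], D = diag(2, -2), P⁻¹ = [[-2, 5], [1, -2]].
Q⁶ = P·diag(64, 64)·P⁻¹ = [[64, 0], [0, 64]].
The requested entry is 64.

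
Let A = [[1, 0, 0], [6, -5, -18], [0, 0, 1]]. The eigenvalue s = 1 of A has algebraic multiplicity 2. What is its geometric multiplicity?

2

A − 1I = [[0, 0, 0], [6, -6, -18], [0, 0, 0]].
This matrix has rank 1, so its null space has dimension 3 − 1 = 2.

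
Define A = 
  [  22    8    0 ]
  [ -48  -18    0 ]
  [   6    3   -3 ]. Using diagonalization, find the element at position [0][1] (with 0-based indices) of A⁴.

1280

Characteristic polynomial: μ^3 - μ^2 - 24μ - 36 = (μ - 6)(μ + 2)(μ + 3), so the eigenvalues are -3, -2, 6.
μ=6: eigenvector (1, -2, 0).
μ=-2: eigenvector (-1, 3, 3).
μ=-3: eigenvector (0, 0, 1).
P = [[1, -1, 0], [-2, 3, 0], [0, 3, 1]], D = diag(6, -2, -3), P⁻¹ = [[3, 1, 0], [2, 1, 0], [-6, -3, 1]].
A⁴ = P·diag(1296, 16, 81)·P⁻¹ = [[3856, 1280, 0], [-7680, -2544, 0], [-390, -195, 81]].
The requested entry is 1280.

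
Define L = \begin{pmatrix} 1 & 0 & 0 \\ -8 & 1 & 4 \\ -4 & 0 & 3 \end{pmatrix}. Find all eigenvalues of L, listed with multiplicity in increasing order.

Characteristic polynomial: p(s) = s^3 - 5s^2 + 7s - 3 = (s - 3)(s - 1)^2.
Roots (with multiplicity): 1, 1, 3.

1, 1, 3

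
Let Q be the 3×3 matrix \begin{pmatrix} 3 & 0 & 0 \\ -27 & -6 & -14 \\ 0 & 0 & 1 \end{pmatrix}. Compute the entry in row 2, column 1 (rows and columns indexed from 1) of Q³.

-729

Characteristic polynomial: μ^3 + 2μ^2 - 21μ + 18 = (μ - 3)(μ - 1)(μ + 6), so the eigenvalues are -6, 1, 3.
μ=3: eigenvector (1, -3, 0).
μ=-6: eigenvector (0, 1, 0).
μ=1: eigenvector (0, -2, 1).
P = [[1, 0, 0], [-3, 1, -2], [0, 0, 1]], D = diag(3, -6, 1), P⁻¹ = [[1, 0, 0], [3, 1, 2], [0, 0, 1]].
Q³ = P·diag(27, -216, 1)·P⁻¹ = [[27, 0, 0], [-729, -216, -434], [0, 0, 1]].
The requested entry is -729.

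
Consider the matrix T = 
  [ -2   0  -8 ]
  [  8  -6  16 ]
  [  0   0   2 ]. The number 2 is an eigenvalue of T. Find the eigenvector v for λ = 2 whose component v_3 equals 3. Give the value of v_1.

T − 2I = [[-4, 0, -8], [8, -8, 16], [0, 0, 0]].
Solving (T − 2I)v = 0 gives the eigenspace spanned by (-6, 0, 3).
With v_3 = 3, v = (-6, 0, 3), so v_1 = -6.

-6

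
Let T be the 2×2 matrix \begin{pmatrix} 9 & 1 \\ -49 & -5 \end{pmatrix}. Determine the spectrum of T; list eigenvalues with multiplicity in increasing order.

Characteristic polynomial: p(λ) = λ^2 - 4λ + 4 = (λ - 2)^2.
Roots (with multiplicity): 2, 2.

2, 2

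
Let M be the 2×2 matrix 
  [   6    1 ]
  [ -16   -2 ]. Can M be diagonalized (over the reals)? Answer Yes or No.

No

Characteristic polynomial: p(t) = t^2 - 4t + 4 = (t - 2)^2.
t = 2 has algebraic multiplicity 2; rank(M − 2I) = 1, so geometric multiplicity = 1.
Geometric multiplicity < algebraic multiplicity, so M is not diagonalizable.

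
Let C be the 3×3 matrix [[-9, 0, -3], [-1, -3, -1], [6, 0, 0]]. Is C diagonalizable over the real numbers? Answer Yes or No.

No

Characteristic polynomial: p(λ) = λ^3 + 12λ^2 + 45λ + 54 = (λ + 3)^2(λ + 6).
λ = -3 has algebraic multiplicity 2; rank(C + 3I) = 2, so geometric multiplicity = 1.
Geometric multiplicity < algebraic multiplicity, so C is not diagonalizable.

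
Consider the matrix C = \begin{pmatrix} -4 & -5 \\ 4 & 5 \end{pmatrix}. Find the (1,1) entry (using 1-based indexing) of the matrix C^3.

-4

Characteristic polynomial: λ^2 - λ = λ(λ - 1), so the eigenvalues are 0, 1.
λ=0: eigenvector (5, -4).
λ=1: eigenvector (-1, 1).
P = [[5, -1], [-4, 1]], D = diag(0, 1), P⁻¹ = [[1, 1], [4, 5]].
C³ = P·diag(0, 1)·P⁻¹ = [[-4, -5], [4, 5]].
The requested entry is -4.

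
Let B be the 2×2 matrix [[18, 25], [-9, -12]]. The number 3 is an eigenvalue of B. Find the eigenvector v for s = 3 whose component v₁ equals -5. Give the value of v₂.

3

B − 3I = [[15, 25], [-9, -15]].
Solving (B − 3I)v = 0 gives the eigenspace spanned by (-5, 3).
With v₁ = -5, v = (-5, 3), so v₂ = 3.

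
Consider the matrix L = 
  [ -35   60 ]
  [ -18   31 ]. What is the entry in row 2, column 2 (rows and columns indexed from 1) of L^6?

Characteristic polynomial: r^2 + 4r - 5 = (r - 1)(r + 5), so the eigenvalues are -5, 1.
r=1: eigenvector (-5, -3).
r=-5: eigenvector (2, 1).
P = [[-5, 2], [-3, 1]], D = diag(1, -5), P⁻¹ = [[1, -2], [3, -5]].
L⁶ = P·diag(1, 15625)·P⁻¹ = [[93745, -156240], [46872, -78119]].
The requested entry is -78119.

-78119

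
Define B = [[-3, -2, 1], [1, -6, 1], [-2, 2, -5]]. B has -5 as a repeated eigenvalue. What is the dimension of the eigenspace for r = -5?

1

B + 5I = [[2, -2, 1], [1, -1, 1], [-2, 2, 0]].
This matrix has rank 2, so its null space has dimension 3 − 2 = 1.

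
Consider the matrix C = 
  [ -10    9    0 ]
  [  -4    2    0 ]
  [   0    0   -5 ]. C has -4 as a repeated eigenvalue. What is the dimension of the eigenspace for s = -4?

1

C + 4I = [[-6, 9, 0], [-4, 6, 0], [0, 0, -1]].
This matrix has rank 2, so its null space has dimension 3 − 2 = 1.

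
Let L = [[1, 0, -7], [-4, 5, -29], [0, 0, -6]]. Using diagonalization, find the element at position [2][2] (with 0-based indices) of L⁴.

1296

Characteristic polynomial: μ^3 - 31μ + 30 = (μ - 5)(μ - 1)(μ + 6), so the eigenvalues are -6, 1, 5.
μ=1: eigenvector (1, 1, 0).
μ=-6: eigenvector (1, 3, 1).
μ=5: eigenvector (0, 1, 0).
P = [[1, 1, 0], [1, 3, 1], [0, 1, 0]], D = diag(1, -6, 5), P⁻¹ = [[1, 0, -1], [0, 0, 1], [-1, 1, -2]].
L⁴ = P·diag(1, 1296, 625)·P⁻¹ = [[1, 0, 1295], [-624, 625, 2637], [0, 0, 1296]].
The requested entry is 1296.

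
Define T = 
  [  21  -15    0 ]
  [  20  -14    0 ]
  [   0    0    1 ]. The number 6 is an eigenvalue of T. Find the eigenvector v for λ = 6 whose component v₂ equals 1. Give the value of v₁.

1

T − 6I = [[15, -15, 0], [20, -20, 0], [0, 0, -5]].
Solving (T − 6I)v = 0 gives the eigenspace spanned by (1, 1, 0).
With v₂ = 1, v = (1, 1, 0), so v₁ = 1.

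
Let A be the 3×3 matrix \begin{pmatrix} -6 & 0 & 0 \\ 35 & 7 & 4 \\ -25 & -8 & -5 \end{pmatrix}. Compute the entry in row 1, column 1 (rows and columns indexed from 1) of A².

36

Characteristic polynomial: s^3 + 4s^2 - 15s - 18 = (s - 3)(s + 1)(s + 6), so the eigenvalues are -6, -1, 3.
s=-6: eigenvector (1, -3, 1).
s=3: eigenvector (0, -1, 1).
s=-1: eigenvector (0, -1, 2).
P = [[1, 0, 0], [-3, -1, -1], [1, 1, 2]], D = diag(-6, 3, -1), P⁻¹ = [[1, 0, 0], [-5, -2, -1], [2, 1, 1]].
A² = P·diag(36, 9, 1)·P⁻¹ = [[36, 0, 0], [-65, 17, 8], [-5, -16, -7]].
The requested entry is 36.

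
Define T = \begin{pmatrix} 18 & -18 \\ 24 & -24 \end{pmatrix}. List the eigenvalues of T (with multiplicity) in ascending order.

Characteristic polynomial: p(μ) = μ^2 + 6μ = μ(μ + 6).
Roots (with multiplicity): -6, 0.

-6, 0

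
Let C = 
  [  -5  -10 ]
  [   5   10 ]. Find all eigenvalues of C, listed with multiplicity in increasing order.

Characteristic polynomial: p(r) = r^2 - 5r = r(r - 5).
Roots (with multiplicity): 0, 5.

0, 5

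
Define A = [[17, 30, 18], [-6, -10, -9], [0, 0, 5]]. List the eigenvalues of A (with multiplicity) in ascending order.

2, 5, 5

Characteristic polynomial: p(r) = r^3 - 12r^2 + 45r - 50 = (r - 5)^2(r - 2).
Roots (with multiplicity): 2, 5, 5.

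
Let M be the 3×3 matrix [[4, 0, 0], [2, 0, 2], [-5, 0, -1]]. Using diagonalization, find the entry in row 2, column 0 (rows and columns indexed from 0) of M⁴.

Characteristic polynomial: s^3 - 3s^2 - 4s = s(s - 4)(s + 1), so the eigenvalues are -1, 0, 4.
s=-1: eigenvector (0, -2, 1).
s=0: eigenvector (0, 1, 0).
s=4: eigenvector (1, 0, -1).
P = [[0, 0, 1], [-2, 1, 0], [1, 0, -1]], D = diag(-1, 0, 4), P⁻¹ = [[1, 0, 1], [2, 1, 2], [1, 0, 0]].
M⁴ = P·diag(1, 0, 256)·P⁻¹ = [[256, 0, 0], [-2, 0, -2], [-255, 0, 1]].
The requested entry is -255.

-255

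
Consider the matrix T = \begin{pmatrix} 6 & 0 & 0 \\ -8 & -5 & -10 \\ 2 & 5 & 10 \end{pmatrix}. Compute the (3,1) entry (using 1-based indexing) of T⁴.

Characteristic polynomial: r^3 - 11r^2 + 30r = r(r - 6)(r - 5), so the eigenvalues are 0, 5, 6.
r=0: eigenvector (0, 2, -1).
r=6: eigenvector (1, 2, -3).
r=5: eigenvector (0, -1, 1).
P = [[0, 1, 0], [2, 2, -1], [-1, -3, 1]], D = diag(0, 6, 5), P⁻¹ = [[1, 1, 1], [1, 0, 0], [4, 1, 2]].
T⁴ = P·diag(0, 1296, 625)·P⁻¹ = [[1296, 0, 0], [92, -625, -1250], [-1388, 625, 1250]].
The requested entry is -1388.

-1388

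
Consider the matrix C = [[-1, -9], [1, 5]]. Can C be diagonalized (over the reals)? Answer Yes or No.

Characteristic polynomial: p(λ) = λ^2 - 4λ + 4 = (λ - 2)^2.
λ = 2 has algebraic multiplicity 2; rank(C − 2I) = 1, so geometric multiplicity = 1.
Geometric multiplicity < algebraic multiplicity, so C is not diagonalizable.

No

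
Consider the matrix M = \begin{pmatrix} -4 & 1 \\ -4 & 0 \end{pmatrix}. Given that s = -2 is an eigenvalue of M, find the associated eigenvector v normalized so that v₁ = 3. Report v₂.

M + 2I = [[-2, 1], [-4, 2]].
Solving (M + 2I)v = 0 gives the eigenspace spanned by (3, 6).
With v₁ = 3, v = (3, 6), so v₂ = 6.

6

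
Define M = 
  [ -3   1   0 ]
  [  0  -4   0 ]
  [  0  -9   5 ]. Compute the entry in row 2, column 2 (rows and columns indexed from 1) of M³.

Characteristic polynomial: s^3 + 2s^2 - 23s - 60 = (s - 5)(s + 3)(s + 4), so the eigenvalues are -4, -3, 5.
s=-3: eigenvector (1, 0, 0).
s=5: eigenvector (0, 0, -1).
s=-4: eigenvector (-1, 1, 1).
P = [[1, 0, -1], [0, 0, 1], [0, -1, 1]], D = diag(-3, 5, -4), P⁻¹ = [[1, 1, 0], [0, 1, -1], [0, 1, 0]].
M³ = P·diag(-27, 125, -64)·P⁻¹ = [[-27, 37, 0], [0, -64, 0], [0, -189, 125]].
The requested entry is -64.

-64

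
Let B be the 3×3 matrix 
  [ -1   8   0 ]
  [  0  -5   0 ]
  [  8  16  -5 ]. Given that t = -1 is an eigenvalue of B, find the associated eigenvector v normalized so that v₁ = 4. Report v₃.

B + 1I = [[0, 8, 0], [0, -4, 0], [8, 16, -4]].
Solving (B + 1I)v = 0 gives the eigenspace spanned by (4, 0, 8).
With v₁ = 4, v = (4, 0, 8), so v₃ = 8.

8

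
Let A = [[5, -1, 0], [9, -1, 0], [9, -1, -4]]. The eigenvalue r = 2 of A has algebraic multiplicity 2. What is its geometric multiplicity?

A − 2I = [[3, -1, 0], [9, -3, 0], [9, -1, -6]].
This matrix has rank 2, so its null space has dimension 3 − 2 = 1.

1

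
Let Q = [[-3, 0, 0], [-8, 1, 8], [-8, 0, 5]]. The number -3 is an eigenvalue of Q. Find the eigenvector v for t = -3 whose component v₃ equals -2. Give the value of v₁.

Q + 3I = [[0, 0, 0], [-8, 4, 8], [-8, 0, 8]].
Solving (Q + 3I)v = 0 gives the eigenspace spanned by (-2, 0, -2).
With v₃ = -2, v = (-2, 0, -2), so v₁ = -2.

-2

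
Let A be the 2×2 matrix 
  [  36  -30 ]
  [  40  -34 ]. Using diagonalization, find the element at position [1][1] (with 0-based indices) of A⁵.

Characteristic polynomial: λ^2 - 2λ - 24 = (λ - 6)(λ + 4), so the eigenvalues are -4, 6.
λ=6: eigenvector (1, 1).
λ=-4: eigenvector (3, 4).
P = [[1, 3], [1, 4]], D = diag(6, -4), P⁻¹ = [[4, -3], [-1, 1]].
A⁵ = P·diag(7776, -1024)·P⁻¹ = [[34176, -26400], [35200, -27424]].
The requested entry is -27424.

-27424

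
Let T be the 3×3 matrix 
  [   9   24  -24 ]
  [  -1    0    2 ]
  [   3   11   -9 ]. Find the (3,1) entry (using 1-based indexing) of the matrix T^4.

-95

Characteristic polynomial: s^3 - 7s + 6 = (s - 2)(s - 1)(s + 3), so the eigenvalues are -3, 1, 2.
s=1: eigenvector (3, 1, 2).
s=2: eigenvector (0, 1, 1).
s=-3: eigenvector (2, 0, 1).
P = [[3, 0, 2], [1, 1, 0], [2, 1, 1]], D = diag(1, 2, -3), P⁻¹ = [[1, 2, -2], [-1, -1, 2], [-1, -3, 3]].
T⁴ = P·diag(1, 16, 81)·P⁻¹ = [[-159, -480, 480], [-15, -14, 30], [-95, -255, 271]].
The requested entry is -95.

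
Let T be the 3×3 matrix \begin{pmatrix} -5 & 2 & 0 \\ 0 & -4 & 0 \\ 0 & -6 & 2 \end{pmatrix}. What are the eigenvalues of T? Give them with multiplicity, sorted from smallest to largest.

Characteristic polynomial: p(s) = s^3 + 7s^2 + 2s - 40 = (s - 2)(s + 4)(s + 5).
Roots (with multiplicity): -5, -4, 2.

-5, -4, 2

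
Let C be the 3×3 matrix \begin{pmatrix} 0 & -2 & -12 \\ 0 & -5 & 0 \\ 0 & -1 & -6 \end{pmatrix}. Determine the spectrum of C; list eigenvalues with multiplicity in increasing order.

Characteristic polynomial: p(μ) = μ^3 + 11μ^2 + 30μ = μ(μ + 5)(μ + 6).
Roots (with multiplicity): -6, -5, 0.

-6, -5, 0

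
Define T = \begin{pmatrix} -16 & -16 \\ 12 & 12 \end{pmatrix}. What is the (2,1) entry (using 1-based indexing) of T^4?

-768

Characteristic polynomial: r^2 + 4r = r(r + 4), so the eigenvalues are -4, 0.
r=-4: eigenvector (4, -3).
r=0: eigenvector (-1, 1).
P = [[4, -1], [-3, 1]], D = diag(-4, 0), P⁻¹ = [[1, 1], [3, 4]].
T⁴ = P·diag(256, 0)·P⁻¹ = [[1024, 1024], [-768, -768]].
The requested entry is -768.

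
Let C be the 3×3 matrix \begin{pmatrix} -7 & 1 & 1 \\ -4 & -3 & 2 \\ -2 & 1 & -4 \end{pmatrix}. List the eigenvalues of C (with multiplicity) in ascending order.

Characteristic polynomial: p(λ) = λ^3 + 14λ^2 + 65λ + 100 = (λ + 4)(λ + 5)^2.
Roots (with multiplicity): -5, -5, -4.

-5, -5, -4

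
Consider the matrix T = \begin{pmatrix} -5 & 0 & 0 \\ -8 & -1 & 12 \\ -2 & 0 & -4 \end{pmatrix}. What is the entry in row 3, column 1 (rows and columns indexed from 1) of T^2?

18

Characteristic polynomial: μ^3 + 10μ^2 + 29μ + 20 = (μ + 1)(μ + 4)(μ + 5), so the eigenvalues are -5, -4, -1.
μ=-5: eigenvector (1, -4, 2).
μ=-1: eigenvector (0, 1, 0).
μ=-4: eigenvector (0, -4, 1).
P = [[1, 0, 0], [-4, 1, -4], [2, 0, 1]], D = diag(-5, -1, -4), P⁻¹ = [[1, 0, 0], [-4, 1, 4], [-2, 0, 1]].
T² = P·diag(25, 1, 16)·P⁻¹ = [[25, 0, 0], [24, 1, -60], [18, 0, 16]].
The requested entry is 18.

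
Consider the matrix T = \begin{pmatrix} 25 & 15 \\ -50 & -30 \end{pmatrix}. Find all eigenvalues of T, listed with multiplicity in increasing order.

-5, 0

Characteristic polynomial: p(λ) = λ^2 + 5λ = λ(λ + 5).
Roots (with multiplicity): -5, 0.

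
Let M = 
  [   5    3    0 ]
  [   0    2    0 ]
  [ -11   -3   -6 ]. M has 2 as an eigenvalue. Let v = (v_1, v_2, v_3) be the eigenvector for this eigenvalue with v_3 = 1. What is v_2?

M − 2I = [[3, 3, 0], [0, 0, 0], [-11, -3, -8]].
Solving (M − 2I)v = 0 gives the eigenspace spanned by (-1, 1, 1).
With v_3 = 1, v = (-1, 1, 1), so v_2 = 1.

1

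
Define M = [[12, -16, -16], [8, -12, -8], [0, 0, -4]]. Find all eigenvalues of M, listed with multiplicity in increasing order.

-4, -4, 4

Characteristic polynomial: p(t) = t^3 + 4t^2 - 16t - 64 = (t - 4)(t + 4)^2.
Roots (with multiplicity): -4, -4, 4.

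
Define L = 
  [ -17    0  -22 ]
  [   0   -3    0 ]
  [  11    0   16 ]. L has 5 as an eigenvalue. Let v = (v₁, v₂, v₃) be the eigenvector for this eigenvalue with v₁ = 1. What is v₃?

-1

L − 5I = [[-22, 0, -22], [0, -8, 0], [11, 0, 11]].
Solving (L − 5I)v = 0 gives the eigenspace spanned by (1, 0, -1).
With v₁ = 1, v = (1, 0, -1), so v₃ = -1.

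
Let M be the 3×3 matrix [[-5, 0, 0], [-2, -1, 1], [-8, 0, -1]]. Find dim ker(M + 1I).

1

M + 1I = [[-4, 0, 0], [-2, 0, 1], [-8, 0, 0]].
This matrix has rank 2, so its null space has dimension 3 − 2 = 1.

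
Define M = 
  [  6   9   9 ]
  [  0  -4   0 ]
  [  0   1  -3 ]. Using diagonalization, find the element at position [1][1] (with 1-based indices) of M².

Characteristic polynomial: t^3 + t^2 - 30t - 72 = (t - 6)(t + 3)(t + 4), so the eigenvalues are -4, -3, 6.
t=6: eigenvector (1, 0, 0).
t=-4: eigenvector (0, 1, -1).
t=-3: eigenvector (-1, 0, 1).
P = [[1, 0, -1], [0, 1, 0], [0, -1, 1]], D = diag(6, -4, -3), P⁻¹ = [[1, 1, 1], [0, 1, 0], [0, 1, 1]].
M² = P·diag(36, 16, 9)·P⁻¹ = [[36, 27, 27], [0, 16, 0], [0, -7, 9]].
The requested entry is 36.

36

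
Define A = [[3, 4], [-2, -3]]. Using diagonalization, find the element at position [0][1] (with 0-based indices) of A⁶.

0

Characteristic polynomial: s^2 - 1 = (s - 1)(s + 1), so the eigenvalues are -1, 1.
s=-1: eigenvector (1, -1).
s=1: eigenvector (2, -1).
P = [[1, 2], [-1, -1]], D = diag(-1, 1), P⁻¹ = [[-1, -2], [1, 1]].
A⁶ = P·diag(1, 1)·P⁻¹ = [[1, 0], [0, 1]].
The requested entry is 0.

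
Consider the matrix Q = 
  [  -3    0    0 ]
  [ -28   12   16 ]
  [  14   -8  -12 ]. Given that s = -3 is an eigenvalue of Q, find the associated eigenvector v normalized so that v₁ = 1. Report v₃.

-2

Q + 3I = [[0, 0, 0], [-28, 15, 16], [14, -8, -9]].
Solving (Q + 3I)v = 0 gives the eigenspace spanned by (1, 4, -2).
With v₁ = 1, v = (1, 4, -2), so v₃ = -2.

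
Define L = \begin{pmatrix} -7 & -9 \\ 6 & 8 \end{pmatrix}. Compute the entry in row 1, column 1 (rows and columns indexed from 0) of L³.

Characteristic polynomial: λ^2 - λ - 2 = (λ - 2)(λ + 1), so the eigenvalues are -1, 2.
λ=-1: eigenvector (3, -2).
λ=2: eigenvector (-1, 1).
P = [[3, -1], [-2, 1]], D = diag(-1, 2), P⁻¹ = [[1, 1], [2, 3]].
L³ = P·diag(-1, 8)·P⁻¹ = [[-19, -27], [18, 26]].
The requested entry is 26.

26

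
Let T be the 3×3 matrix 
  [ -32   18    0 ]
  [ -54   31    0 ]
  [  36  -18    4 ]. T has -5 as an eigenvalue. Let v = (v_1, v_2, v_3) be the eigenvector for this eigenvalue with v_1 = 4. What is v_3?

T + 5I = [[-27, 18, 0], [-54, 36, 0], [36, -18, 9]].
Solving (T + 5I)v = 0 gives the eigenspace spanned by (4, 6, -4).
With v_1 = 4, v = (4, 6, -4), so v_3 = -4.

-4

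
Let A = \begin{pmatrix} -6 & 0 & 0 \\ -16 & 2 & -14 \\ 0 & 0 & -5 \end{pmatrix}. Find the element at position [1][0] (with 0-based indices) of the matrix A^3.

-448

Characteristic polynomial: s^3 + 9s^2 + 8s - 60 = (s - 2)(s + 5)(s + 6), so the eigenvalues are -6, -5, 2.
s=2: eigenvector (0, 1, 0).
s=-6: eigenvector (1, 2, 0).
s=-5: eigenvector (0, 2, 1).
P = [[0, 1, 0], [1, 2, 2], [0, 0, 1]], D = diag(2, -6, -5), P⁻¹ = [[-2, 1, -2], [1, 0, 0], [0, 0, 1]].
A³ = P·diag(8, -216, -125)·P⁻¹ = [[-216, 0, 0], [-448, 8, -266], [0, 0, -125]].
The requested entry is -448.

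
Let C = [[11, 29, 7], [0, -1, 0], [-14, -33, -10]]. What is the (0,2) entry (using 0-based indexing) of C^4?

Characteristic polynomial: s^3 - 13s - 12 = (s - 4)(s + 1)(s + 3), so the eigenvalues are -3, -1, 4.
s=-3: eigenvector (1, 0, -2).
s=-1: eigenvector (-3, 1, 1).
s=4: eigenvector (1, 0, -1).
P = [[1, -3, 1], [0, 1, 0], [-2, 1, -1]], D = diag(-3, -1, 4), P⁻¹ = [[-1, -2, -1], [0, 1, 0], [2, 5, 1]].
C⁴ = P·diag(81, 1, 256)·P⁻¹ = [[431, 1115, 175], [0, 1, 0], [-350, -955, -94]].
The requested entry is 175.

175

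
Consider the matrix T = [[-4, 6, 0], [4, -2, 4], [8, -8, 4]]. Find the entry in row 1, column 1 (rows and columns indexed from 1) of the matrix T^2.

Characteristic polynomial: λ^3 + 2λ^2 - 8λ = λ(λ - 2)(λ + 4), so the eigenvalues are -4, 0, 2.
λ=0: eigenvector (-3, -2, 2).
λ=2: eigenvector (1, 1, 0).
λ=-4: eigenvector (-1, 0, 1).
P = [[-3, 1, -1], [-2, 1, 0], [2, 0, 1]], D = diag(0, 2, -4), P⁻¹ = [[1, -1, 1], [2, -1, 2], [-2, 2, -1]].
T² = P·diag(0, 4, 16)·P⁻¹ = [[40, -36, 24], [8, -4, 8], [-32, 32, -16]].
The requested entry is 40.

40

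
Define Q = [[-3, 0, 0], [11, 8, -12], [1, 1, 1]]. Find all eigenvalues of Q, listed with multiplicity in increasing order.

Characteristic polynomial: p(λ) = λ^3 - 6λ^2 - 7λ + 60 = (λ - 5)(λ - 4)(λ + 3).
Roots (with multiplicity): -3, 4, 5.

-3, 4, 5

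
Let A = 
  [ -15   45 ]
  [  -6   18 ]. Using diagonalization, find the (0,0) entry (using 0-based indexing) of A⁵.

Characteristic polynomial: s^2 - 3s = s(s - 3), so the eigenvalues are 0, 3.
s=3: eigenvector (-5, -2).
s=0: eigenvector (3, 1).
P = [[-5, 3], [-2, 1]], D = diag(3, 0), P⁻¹ = [[1, -3], [2, -5]].
A⁵ = P·diag(243, 0)·P⁻¹ = [[-1215, 3645], [-486, 1458]].
The requested entry is -1215.

-1215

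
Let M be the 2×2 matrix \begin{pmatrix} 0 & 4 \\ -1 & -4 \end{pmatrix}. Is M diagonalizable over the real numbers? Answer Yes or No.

No

Characteristic polynomial: p(r) = r^2 + 4r + 4 = (r + 2)^2.
r = -2 has algebraic multiplicity 2; rank(M + 2I) = 1, so geometric multiplicity = 1.
Geometric multiplicity < algebraic multiplicity, so M is not diagonalizable.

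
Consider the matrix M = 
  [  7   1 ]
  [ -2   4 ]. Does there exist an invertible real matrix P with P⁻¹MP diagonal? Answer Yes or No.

Characteristic polynomial: p(s) = s^2 - 11s + 30 = (s - 6)(s - 5).
All 2 eigenvalues are distinct, so M is diagonalizable.

Yes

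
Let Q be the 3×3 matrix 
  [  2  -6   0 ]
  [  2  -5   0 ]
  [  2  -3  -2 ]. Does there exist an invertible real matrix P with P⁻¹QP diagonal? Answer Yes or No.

Yes

Characteristic polynomial: p(r) = r^3 + 5r^2 + 8r + 4 = (r + 1)(r + 2)^2.
r = -2 has algebraic multiplicity 2; rank(Q + 2I) = 1, so geometric multiplicity = 2.
Every eigenvalue has geometric = algebraic multiplicity, so Q is diagonalizable.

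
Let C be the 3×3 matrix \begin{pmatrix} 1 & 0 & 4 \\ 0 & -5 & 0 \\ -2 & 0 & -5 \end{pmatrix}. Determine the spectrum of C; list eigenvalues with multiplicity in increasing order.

-5, -3, -1

Characteristic polynomial: p(μ) = μ^3 + 9μ^2 + 23μ + 15 = (μ + 1)(μ + 3)(μ + 5).
Roots (with multiplicity): -5, -3, -1.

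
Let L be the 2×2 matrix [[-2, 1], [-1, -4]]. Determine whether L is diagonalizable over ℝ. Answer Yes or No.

Characteristic polynomial: p(μ) = μ^2 + 6μ + 9 = (μ + 3)^2.
μ = -3 has algebraic multiplicity 2; rank(L + 3I) = 1, so geometric multiplicity = 1.
Geometric multiplicity < algebraic multiplicity, so L is not diagonalizable.

No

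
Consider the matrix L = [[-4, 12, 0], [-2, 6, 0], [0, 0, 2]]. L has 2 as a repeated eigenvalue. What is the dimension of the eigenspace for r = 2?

2

L − 2I = [[-6, 12, 0], [-2, 4, 0], [0, 0, 0]].
This matrix has rank 1, so its null space has dimension 3 − 1 = 2.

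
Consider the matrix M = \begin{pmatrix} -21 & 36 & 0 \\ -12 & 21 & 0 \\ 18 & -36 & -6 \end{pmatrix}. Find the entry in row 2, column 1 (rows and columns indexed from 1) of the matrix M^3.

Characteristic polynomial: t^3 + 6t^2 - 9t - 54 = (t - 3)(t + 3)(t + 6), so the eigenvalues are -6, -3, 3.
t=3: eigenvector (3, 2, -2).
t=-6: eigenvector (0, 0, 1).
t=-3: eigenvector (-2, -1, 0).
P = [[3, 0, -2], [2, 0, -1], [-2, 1, 0]], D = diag(3, -6, -3), P⁻¹ = [[-1, 2, 0], [-2, 4, 1], [-2, 3, 0]].
M³ = P·diag(27, -216, -27)·P⁻¹ = [[-189, 324, 0], [-108, 189, 0], [486, -972, -216]].
The requested entry is -108.

-108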